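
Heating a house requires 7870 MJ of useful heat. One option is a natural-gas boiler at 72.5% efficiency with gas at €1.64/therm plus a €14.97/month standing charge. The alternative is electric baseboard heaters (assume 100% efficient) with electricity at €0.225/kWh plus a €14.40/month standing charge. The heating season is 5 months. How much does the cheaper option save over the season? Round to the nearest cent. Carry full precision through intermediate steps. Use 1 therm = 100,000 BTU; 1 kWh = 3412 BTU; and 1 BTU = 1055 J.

Heat load = 7870 MJ = 7,870,000,000 J / 1055 = 7,459,716 BTU
Gas: input = 7,459,716 / 0.725 = 10,289,263 BTU = 102.9 therm → 102.9 × €1.64 = €168.74; + 5 × €14.97 standing = €243.59
Electric: 7,459,716 BTU / 3412 = 2,186 kWh → × €0.225 = €491.92; + 5 × €14.40 standing = €563.92
Difference = |€243.59 − €563.92| = €320.33

€320.33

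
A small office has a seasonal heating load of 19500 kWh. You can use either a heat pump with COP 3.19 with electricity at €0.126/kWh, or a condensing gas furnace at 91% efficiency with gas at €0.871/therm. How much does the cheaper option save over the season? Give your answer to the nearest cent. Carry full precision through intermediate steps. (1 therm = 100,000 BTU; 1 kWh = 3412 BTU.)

Heat load = 19500 kWh × 3412 = 66,534,000 BTU
Gas: input = 66,534,000 / 0.91 = 73,114,286 BTU = 731.1 therm → 731.1 × €0.871 = €636.83
Heat pump: 66,534,000 BTU / 3412 = 19,500 kWh heat; / 3.19 = 6,113 kWh in → × €0.126 = €770.22
Difference = |€636.83 − €770.22| = €133.39

€133.39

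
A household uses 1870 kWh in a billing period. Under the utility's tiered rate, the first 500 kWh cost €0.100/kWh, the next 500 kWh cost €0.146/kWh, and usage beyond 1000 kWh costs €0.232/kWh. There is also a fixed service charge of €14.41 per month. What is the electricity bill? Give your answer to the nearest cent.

First 500 kWh × €0.100 = €50.00
Next 500 kWh × €0.146 = €73.00
Remaining 870 kWh × €0.232 = €201.84
Energy charge = €324.84; + service €14.41 = €339.25

€339.25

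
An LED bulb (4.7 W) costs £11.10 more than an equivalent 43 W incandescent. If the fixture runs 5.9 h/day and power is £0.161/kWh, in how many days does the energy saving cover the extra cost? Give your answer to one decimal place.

Power saved = 43 − 4.7 = 38.3 W
Daily energy saved = 38.3 W × 5.9 h = 226 Wh = 0.22597 kWh
Daily savings = 0.22597 × £0.161 = £0.0364
Payback = £11.10 / £0.0364 per day = 305.1 days

305.1 days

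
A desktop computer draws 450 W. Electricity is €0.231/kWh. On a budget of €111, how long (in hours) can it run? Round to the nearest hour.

Energy budget = €111 / €0.231 per kWh = 480.5 kWh = 480,519 Wh
Runtime = 480,519 Wh / 450 W = 1,068 h

1068 h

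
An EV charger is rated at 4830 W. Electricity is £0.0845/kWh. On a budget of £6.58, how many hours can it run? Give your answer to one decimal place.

Energy budget = £6.58 / £0.0845 per kWh = 77.87 kWh = 77,870 Wh
Runtime = 77,870 Wh / 4830 W = 16.12 h

16.1 h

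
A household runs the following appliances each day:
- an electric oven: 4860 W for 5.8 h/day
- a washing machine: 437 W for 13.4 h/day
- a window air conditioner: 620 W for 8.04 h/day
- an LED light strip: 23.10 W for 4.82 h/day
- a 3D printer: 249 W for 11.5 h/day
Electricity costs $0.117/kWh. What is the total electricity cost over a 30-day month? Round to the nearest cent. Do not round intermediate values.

electric oven: 4860 W × 5.8 h × 30 d = 845,640 Wh = 845.6 kWh
washing machine: 437 W × 13.4 h × 30 d = 175,674 Wh = 175.7 kWh
window air conditioner: 620 W × 8.04 h × 30 d = 149,544 Wh = 149.5 kWh
LED light strip: 23.10 W × 4.82 h × 30 d = 3,340 Wh = 3.34 kWh
3D printer: 249 W × 11.5 h × 30 d = 85,905 Wh = 85.91 kWh
Total energy = 845.6 + 175.7 + 149.5 + 3.34 + 85.91 = 1,260 kWh
Cost = 1,260 kWh × $0.117 = $147.43

$147.43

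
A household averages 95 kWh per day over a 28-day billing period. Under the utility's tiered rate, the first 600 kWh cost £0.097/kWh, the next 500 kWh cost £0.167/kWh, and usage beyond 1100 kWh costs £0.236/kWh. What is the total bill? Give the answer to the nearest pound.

Usage = 95 kWh/day × 28 days = 2660 kWh
First 600 kWh × £0.097 = £58.20
Next 500 kWh × £0.167 = £83.50
Remaining 1560 kWh × £0.236 = £368.16
Total = £509.86 ≈ £510

£510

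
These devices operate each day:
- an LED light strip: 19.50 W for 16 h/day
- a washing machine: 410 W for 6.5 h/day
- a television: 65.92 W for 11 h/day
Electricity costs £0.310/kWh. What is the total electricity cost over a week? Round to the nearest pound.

LED light strip: 19.50 W × 16 h × 7 d = 2,184 Wh = 2.184 kWh
washing machine: 410 W × 6.5 h × 7 d = 18,655 Wh = 18.66 kWh
television: 65.92 W × 11 h × 7 d = 5,076 Wh = 5.076 kWh
Total energy = 2.184 + 18.66 + 5.076 = 25.91 kWh
Cost = 25.91 kWh × £0.310 = £8.03 ≈ £8

£8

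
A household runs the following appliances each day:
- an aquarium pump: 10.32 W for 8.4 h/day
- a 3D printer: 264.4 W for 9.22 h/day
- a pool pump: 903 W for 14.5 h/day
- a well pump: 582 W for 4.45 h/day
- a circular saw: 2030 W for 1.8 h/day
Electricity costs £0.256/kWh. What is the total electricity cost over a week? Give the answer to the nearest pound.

aquarium pump: 10.32 W × 8.4 h × 7 d = 607 Wh = 0.6068 kWh
3D printer: 264.4 W × 9.22 h × 7 d = 17,064 Wh = 17.06 kWh
pool pump: 903 W × 14.5 h × 7 d = 91,654 Wh = 91.65 kWh
well pump: 582 W × 4.45 h × 7 d = 18,129 Wh = 18.13 kWh
circular saw: 2030 W × 1.8 h × 7 d = 25,578 Wh = 25.58 kWh
Total energy = 0.6068 + 17.06 + 91.65 + 18.13 + 25.58 = 153 kWh
Cost = 153 kWh × £0.256 = £39.18 ≈ £39

£39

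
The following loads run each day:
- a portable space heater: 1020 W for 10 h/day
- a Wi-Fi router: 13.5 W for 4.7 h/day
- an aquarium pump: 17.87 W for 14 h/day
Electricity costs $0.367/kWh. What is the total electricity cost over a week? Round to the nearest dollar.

$27

portable space heater: 1020 W × 10 h × 7 d = 71,400 Wh = 71.4 kWh
Wi-Fi router: 13.5 W × 4.7 h × 7 d = 444 Wh = 0.4442 kWh
aquarium pump: 17.87 W × 14 h × 7 d = 1,751 Wh = 1.751 kWh
Total energy = 71.4 + 0.4442 + 1.751 = 73.6 kWh
Cost = 73.6 kWh × $0.367 = $27.01 ≈ $27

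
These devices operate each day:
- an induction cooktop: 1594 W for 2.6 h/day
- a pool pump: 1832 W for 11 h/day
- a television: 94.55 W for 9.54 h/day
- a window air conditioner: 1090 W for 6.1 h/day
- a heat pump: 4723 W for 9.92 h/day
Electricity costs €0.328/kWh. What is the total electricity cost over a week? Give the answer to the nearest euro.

induction cooktop: 1594 W × 2.6 h × 7 d = 29,011 Wh = 29.01 kWh
pool pump: 1832 W × 11 h × 7 d = 141,064 Wh = 141.1 kWh
television: 94.55 W × 9.54 h × 7 d = 6,314 Wh = 6.314 kWh
window air conditioner: 1090 W × 6.1 h × 7 d = 46,543 Wh = 46.54 kWh
heat pump: 4723 W × 9.92 h × 7 d = 327,965 Wh = 328 kWh
Total energy = 29.01 + 141.1 + 6.314 + 46.54 + 328 = 550.9 kWh
Cost = 550.9 kWh × €0.328 = €180.69 ≈ €181

€181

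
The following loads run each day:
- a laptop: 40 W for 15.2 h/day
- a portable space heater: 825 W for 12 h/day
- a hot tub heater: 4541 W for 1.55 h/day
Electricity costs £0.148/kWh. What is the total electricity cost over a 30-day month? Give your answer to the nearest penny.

laptop: 40 W × 15.2 h × 30 d = 18,240 Wh = 18.24 kWh
portable space heater: 825 W × 12 h × 30 d = 297,000 Wh = 297 kWh
hot tub heater: 4541 W × 1.55 h × 30 d = 211,156 Wh = 211.2 kWh
Total energy = 18.24 + 297 + 211.2 = 526.4 kWh
Cost = 526.4 kWh × £0.148 = £77.91

£77.91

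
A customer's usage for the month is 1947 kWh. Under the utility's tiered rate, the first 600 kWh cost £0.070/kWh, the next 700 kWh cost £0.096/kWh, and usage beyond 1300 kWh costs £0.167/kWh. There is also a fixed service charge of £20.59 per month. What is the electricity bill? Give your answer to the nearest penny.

£237.84

First 600 kWh × £0.070 = £42.00
Next 700 kWh × £0.096 = £67.20
Remaining 647 kWh × £0.167 = £108.05
Energy charge = £217.25; + service £20.59 = £237.84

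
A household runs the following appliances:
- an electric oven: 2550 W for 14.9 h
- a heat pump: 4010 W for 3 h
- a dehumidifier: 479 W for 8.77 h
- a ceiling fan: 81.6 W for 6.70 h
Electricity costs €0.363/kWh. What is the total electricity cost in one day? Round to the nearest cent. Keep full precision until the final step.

€19.88

electric oven: 2550 W × 14.9 h = 37,995 Wh = 37.99 kWh
heat pump: 4010 W × 3 h = 12,030 Wh = 12.03 kWh
dehumidifier: 479 W × 8.77 h = 4,201 Wh = 4.201 kWh
ceiling fan: 81.6 W × 6.70 h = 547 Wh = 0.5467 kWh
Total energy = 37.99 + 12.03 + 4.201 + 0.5467 = 54.77 kWh
Cost = 54.77 kWh × €0.363 = €19.88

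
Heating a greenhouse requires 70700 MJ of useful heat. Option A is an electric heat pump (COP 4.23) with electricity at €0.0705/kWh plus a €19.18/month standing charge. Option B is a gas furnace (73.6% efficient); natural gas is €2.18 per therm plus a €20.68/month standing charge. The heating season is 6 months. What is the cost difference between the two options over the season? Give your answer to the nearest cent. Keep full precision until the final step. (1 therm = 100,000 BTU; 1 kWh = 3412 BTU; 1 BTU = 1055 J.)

€1666.59

Heat load = 70700 MJ = 70,700,000,000 J / 1055 = 67,014,218 BTU
Gas: input = 67,014,218 / 0.736 = 91,051,927 BTU = 910.5 therm → 910.5 × €2.18 = €1,984.93; + 6 × €20.68 standing = €2,109.01
Heat pump: 67,014,218 BTU / 3412 = 19,640 kWh heat; / 4.23 = 4,643 kWh in → × €0.0705 = €327.35; + 6 × €19.18 standing = €442.43
Difference = |€2,109.01 − €442.43| = €1,666.59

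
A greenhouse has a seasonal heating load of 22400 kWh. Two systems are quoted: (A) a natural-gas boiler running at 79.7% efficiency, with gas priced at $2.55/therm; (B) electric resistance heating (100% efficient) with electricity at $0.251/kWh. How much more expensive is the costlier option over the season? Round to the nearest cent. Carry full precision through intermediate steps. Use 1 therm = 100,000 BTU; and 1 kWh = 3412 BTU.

Heat load = 22400 kWh × 3412 = 76,428,800 BTU
Gas: input = 76,428,800 / 0.797 = 95,895,609 BTU = 959 therm → 959 × $2.55 = $2,445.34
Electric: 76,428,800 BTU / 3412 = 22,400 kWh → × $0.251 = $5,622.40
Difference = |$2,445.34 − $5,622.40| = $3,177.06

$3177.06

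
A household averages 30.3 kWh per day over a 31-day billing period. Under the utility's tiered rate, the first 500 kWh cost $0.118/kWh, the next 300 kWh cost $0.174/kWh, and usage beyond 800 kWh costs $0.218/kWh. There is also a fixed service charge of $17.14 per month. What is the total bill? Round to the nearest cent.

$158.71

Usage = 30.3 kWh/day × 31 days = 939.3 kWh
First 500 kWh × $0.118 = $59.00
Next 300 kWh × $0.174 = $52.20
Remaining 139.3 kWh × $0.218 = $30.37
Energy charge = $141.57; + service $17.14 = $158.71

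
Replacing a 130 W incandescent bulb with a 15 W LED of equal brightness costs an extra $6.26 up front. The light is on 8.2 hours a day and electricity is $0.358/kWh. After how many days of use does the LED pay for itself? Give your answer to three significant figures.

Power saved = 130 − 15 = 115 W
Daily energy saved = 115 W × 8.2 h = 943 Wh = 0.943 kWh
Daily savings = 0.943 × $0.358 = $0.3376
Payback = $6.26 / $0.3376 per day = 18.54 days

18.5 days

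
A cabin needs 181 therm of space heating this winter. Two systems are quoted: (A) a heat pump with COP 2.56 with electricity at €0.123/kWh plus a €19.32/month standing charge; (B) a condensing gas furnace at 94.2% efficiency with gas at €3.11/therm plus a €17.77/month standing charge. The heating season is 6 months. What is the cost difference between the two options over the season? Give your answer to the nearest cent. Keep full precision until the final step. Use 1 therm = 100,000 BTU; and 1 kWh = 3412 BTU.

€333.39

Heat load = 181 therm × 100,000 = 18,100,000 BTU
Gas: input = 18,100,000 / 0.942 = 19,214,437 BTU = 192.1 therm → 192.1 × €3.11 = €597.57; + 6 × €17.77 standing = €704.19
Heat pump: 18,100,000 BTU / 3412 = 5,305 kWh heat; / 2.56 = 2,072 kWh in → × €0.123 = €254.88; + 6 × €19.32 standing = €370.80
Difference = |€704.19 − €370.80| = €333.39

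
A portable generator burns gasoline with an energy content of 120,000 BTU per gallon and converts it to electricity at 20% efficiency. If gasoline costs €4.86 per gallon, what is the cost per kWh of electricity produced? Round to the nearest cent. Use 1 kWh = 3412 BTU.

Electrical output per gallon = 120,000 BTU × 0.20 / 3412 BTU/kWh = 7.034 kWh
Cost per kWh = €4.86 / 7.034 kWh = €0.691

€0.69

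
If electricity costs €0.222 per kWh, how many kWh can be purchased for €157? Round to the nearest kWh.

707 kWh

€157 / €0.222 per kWh = 707.2 kWh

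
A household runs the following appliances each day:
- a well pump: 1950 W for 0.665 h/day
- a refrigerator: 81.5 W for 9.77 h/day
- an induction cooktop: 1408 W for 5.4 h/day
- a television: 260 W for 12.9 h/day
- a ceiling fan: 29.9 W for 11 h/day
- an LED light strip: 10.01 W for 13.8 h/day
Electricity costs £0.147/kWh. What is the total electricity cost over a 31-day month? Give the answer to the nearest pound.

£62

well pump: 1950 W × 0.665 h × 31 d = 40,199 Wh = 40.2 kWh
refrigerator: 81.5 W × 9.77 h × 31 d = 24,684 Wh = 24.68 kWh
induction cooktop: 1408 W × 5.4 h × 31 d = 235,699 Wh = 235.7 kWh
television: 260 W × 12.9 h × 31 d = 103,974 Wh = 104 kWh
ceiling fan: 29.9 W × 11 h × 31 d = 10,196 Wh = 10.2 kWh
LED light strip: 10.01 W × 13.8 h × 31 d = 4,282 Wh = 4.282 kWh
Total energy = 40.2 + 24.68 + 235.7 + 104 + 10.2 + 4.282 = 419 kWh
Cost = 419 kWh × £0.147 = £61.60 ≈ £62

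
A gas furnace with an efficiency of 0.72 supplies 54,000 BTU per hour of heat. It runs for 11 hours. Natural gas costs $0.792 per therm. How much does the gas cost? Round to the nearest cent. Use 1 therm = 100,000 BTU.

Heat delivered = 54,000 BTU/h × 11 h = 594,000 BTU
Gas input = 594,000 / 0.72 = 825,000 BTU
= 825,000 / 100,000 = 8.25 therm
Cost = 8.25 × $0.792/therm = $6.53

$6.53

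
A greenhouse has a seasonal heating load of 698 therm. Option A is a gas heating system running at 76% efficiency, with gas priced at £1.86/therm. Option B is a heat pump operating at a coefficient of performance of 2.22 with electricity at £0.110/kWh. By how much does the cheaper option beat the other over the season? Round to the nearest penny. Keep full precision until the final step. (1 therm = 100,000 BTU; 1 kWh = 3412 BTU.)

Heat load = 698 therm × 100,000 = 69,800,000 BTU
Gas: input = 69,800,000 / 0.76 = 91,842,105 BTU = 918.4 therm → 918.4 × £1.86 = £1,708.26
Heat pump: 69,800,000 BTU / 3412 = 20,460 kWh heat; / 2.22 = 9,215 kWh in → × £0.110 = £1,013.65
Difference = |£1,708.26 − £1,013.65| = £694.62

£694.62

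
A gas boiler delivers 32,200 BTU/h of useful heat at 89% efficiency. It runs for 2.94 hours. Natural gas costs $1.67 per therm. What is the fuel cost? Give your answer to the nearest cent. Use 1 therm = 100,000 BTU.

Heat delivered = 32,200 BTU/h × 2.94 h = 94,668 BTU
Gas input = 94,668 / 0.89 = 106,369 BTU
= 106,369 / 100,000 = 1.064 therm
Cost = 1.064 × $1.67/therm = $1.78

$1.78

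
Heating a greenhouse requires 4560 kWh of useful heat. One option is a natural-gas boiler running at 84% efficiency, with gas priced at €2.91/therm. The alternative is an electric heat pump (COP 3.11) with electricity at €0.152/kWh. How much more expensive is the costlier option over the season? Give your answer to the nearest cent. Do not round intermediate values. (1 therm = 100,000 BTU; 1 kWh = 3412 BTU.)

Heat load = 4560 kWh × 3412 = 15,558,720 BTU
Gas: input = 15,558,720 / 0.84 = 18,522,286 BTU = 185.2 therm → 185.2 × €2.91 = €539.00
Heat pump: 15,558,720 BTU / 3412 = 4,560 kWh heat; / 3.11 = 1,466 kWh in → × €0.152 = €222.87
Difference = |€539.00 − €222.87| = €316.13

€316.13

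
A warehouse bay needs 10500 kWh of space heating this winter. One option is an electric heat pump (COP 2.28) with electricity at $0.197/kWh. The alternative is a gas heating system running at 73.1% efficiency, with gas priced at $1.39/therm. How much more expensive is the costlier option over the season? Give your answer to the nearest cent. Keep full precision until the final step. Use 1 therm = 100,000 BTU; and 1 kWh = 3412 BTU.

$226.00

Heat load = 10500 kWh × 3412 = 35,826,000 BTU
Gas: input = 35,826,000 / 0.731 = 49,009,576 BTU = 490.1 therm → 490.1 × $1.39 = $681.23
Heat pump: 35,826,000 BTU / 3412 = 10,500 kWh heat; / 2.28 = 4,605 kWh in → × $0.197 = $907.24
Difference = |$681.23 − $907.24| = $226.00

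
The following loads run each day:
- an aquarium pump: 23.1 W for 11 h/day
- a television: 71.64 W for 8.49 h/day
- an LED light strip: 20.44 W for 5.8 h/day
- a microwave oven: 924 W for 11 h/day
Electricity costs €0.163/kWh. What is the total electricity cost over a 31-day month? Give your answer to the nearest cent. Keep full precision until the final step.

aquarium pump: 23.1 W × 11 h × 31 d = 7,877 Wh = 7.877 kWh
television: 71.64 W × 8.49 h × 31 d = 18,855 Wh = 18.85 kWh
LED light strip: 20.44 W × 5.8 h × 31 d = 3,675 Wh = 3.675 kWh
microwave oven: 924 W × 11 h × 31 d = 315,084 Wh = 315.1 kWh
Total energy = 7.877 + 18.85 + 3.675 + 315.1 = 345.5 kWh
Cost = 345.5 kWh × €0.163 = €56.32

€56.32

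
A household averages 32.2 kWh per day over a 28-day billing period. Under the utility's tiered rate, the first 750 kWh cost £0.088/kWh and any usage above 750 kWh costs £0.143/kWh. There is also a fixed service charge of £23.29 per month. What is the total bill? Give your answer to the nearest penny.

Usage = 32.2 kWh/day × 28 days = 901.6 kWh
First 750 kWh × £0.088 = £66.00
Remaining 151.6 kWh × £0.143 = £21.68
Energy charge = £87.68; + service £23.29 = £110.97

£110.97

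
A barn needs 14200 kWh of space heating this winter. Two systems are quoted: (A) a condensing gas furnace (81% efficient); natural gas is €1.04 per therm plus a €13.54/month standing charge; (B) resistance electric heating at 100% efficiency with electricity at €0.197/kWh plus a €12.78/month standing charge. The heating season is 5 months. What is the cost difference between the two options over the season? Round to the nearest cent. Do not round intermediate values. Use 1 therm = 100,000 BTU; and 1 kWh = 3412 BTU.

Heat load = 14200 kWh × 3412 = 48,450,400 BTU
Gas: input = 48,450,400 / 0.81 = 59,815,309 BTU = 598.2 therm → 598.2 × €1.04 = €622.08; + 5 × €13.54 standing = €689.78
Electric: 48,450,400 BTU / 3412 = 14,200 kWh → × €0.197 = €2,797.40; + 5 × €12.78 standing = €2,861.30
Difference = |€689.78 − €2,861.30| = €2,171.52

€2171.52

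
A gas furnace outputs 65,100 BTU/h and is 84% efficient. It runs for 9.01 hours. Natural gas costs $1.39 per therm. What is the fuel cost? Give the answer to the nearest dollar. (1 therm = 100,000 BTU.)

$10

Heat delivered = 65,100 BTU/h × 9.01 h = 586,551 BTU
Gas input = 586,551 / 0.84 = 698,275 BTU
= 698,275 / 100,000 = 6.983 therm
Cost = 6.983 × $1.39/therm = $9.71 ≈ $10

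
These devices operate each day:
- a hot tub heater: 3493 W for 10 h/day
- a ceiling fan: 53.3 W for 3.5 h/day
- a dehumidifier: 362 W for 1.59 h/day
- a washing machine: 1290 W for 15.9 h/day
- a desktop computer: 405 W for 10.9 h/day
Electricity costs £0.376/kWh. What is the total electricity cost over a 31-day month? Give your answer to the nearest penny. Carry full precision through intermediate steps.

£706.56

hot tub heater: 3493 W × 10 h × 31 d = 1,082,830 Wh = 1,083 kWh
ceiling fan: 53.3 W × 3.5 h × 31 d = 5,783 Wh = 5.783 kWh
dehumidifier: 362 W × 1.59 h × 31 d = 17,843 Wh = 17.84 kWh
washing machine: 1290 W × 15.9 h × 31 d = 635,841 Wh = 635.8 kWh
desktop computer: 405 W × 10.9 h × 31 d = 136,850 Wh = 136.8 kWh
Total energy = 1,083 + 5.783 + 17.84 + 635.8 + 136.8 = 1,879 kWh
Cost = 1,879 kWh × £0.376 = £706.56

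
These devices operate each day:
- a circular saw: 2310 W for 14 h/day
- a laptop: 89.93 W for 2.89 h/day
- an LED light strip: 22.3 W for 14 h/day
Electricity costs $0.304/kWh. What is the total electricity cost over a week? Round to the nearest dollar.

$70

circular saw: 2310 W × 14 h × 7 d = 226,380 Wh = 226.4 kWh
laptop: 89.93 W × 2.89 h × 7 d = 1,819 Wh = 1.819 kWh
LED light strip: 22.3 W × 14 h × 7 d = 2,185 Wh = 2.185 kWh
Total energy = 226.4 + 1.819 + 2.185 = 230.4 kWh
Cost = 230.4 kWh × $0.304 = $70.04 ≈ $70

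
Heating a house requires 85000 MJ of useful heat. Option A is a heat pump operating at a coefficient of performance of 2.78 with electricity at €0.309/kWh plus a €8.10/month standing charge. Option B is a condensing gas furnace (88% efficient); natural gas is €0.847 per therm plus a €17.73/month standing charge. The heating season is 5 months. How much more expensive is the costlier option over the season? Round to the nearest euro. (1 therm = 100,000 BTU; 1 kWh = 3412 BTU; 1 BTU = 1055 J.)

€1801

Heat load = 85000 MJ = 85,000,000,000 J / 1055 = 80,568,720 BTU
Gas: input = 80,568,720 / 0.88 = 91,555,364 BTU = 915.6 therm → 915.6 × €0.847 = €775.47; + 5 × €17.73 standing = €864.12
Heat pump: 80,568,720 BTU / 3412 = 23,610 kWh heat; / 2.78 = 8,494 kWh in → × €0.309 = €2,624.65; + 5 × €8.10 standing = €2,665.15
Difference = |€864.12 − €2,665.15| = €1,801.02 ≈ €1801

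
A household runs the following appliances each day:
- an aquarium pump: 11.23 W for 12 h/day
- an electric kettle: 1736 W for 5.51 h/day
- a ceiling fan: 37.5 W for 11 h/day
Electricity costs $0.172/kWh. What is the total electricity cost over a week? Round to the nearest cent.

$12.18

aquarium pump: 11.23 W × 12 h × 7 d = 943 Wh = 0.9433 kWh
electric kettle: 1736 W × 5.51 h × 7 d = 66,958 Wh = 66.96 kWh
ceiling fan: 37.5 W × 11 h × 7 d = 2,888 Wh = 2.888 kWh
Total energy = 0.9433 + 66.96 + 2.888 = 70.79 kWh
Cost = 70.79 kWh × $0.172 = $12.18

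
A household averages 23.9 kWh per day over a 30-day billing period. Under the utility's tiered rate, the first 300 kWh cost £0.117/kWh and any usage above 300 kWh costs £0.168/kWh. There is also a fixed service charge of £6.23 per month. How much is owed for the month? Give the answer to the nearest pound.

£111

Usage = 23.9 kWh/day × 30 days = 717 kWh
First 300 kWh × £0.117 = £35.10
Remaining 417 kWh × £0.168 = £70.06
Energy charge = £105.16; + service £6.23 = £111.39 ≈ £111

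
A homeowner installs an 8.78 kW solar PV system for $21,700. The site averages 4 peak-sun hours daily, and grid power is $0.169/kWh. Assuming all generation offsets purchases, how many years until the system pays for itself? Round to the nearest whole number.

10 years

Daily generation = 8.78 kW × 4 h = 35.12 kWh
Annual generation = 35.12 × 365 = 12819 kWh
Annual savings = 12819 × $0.169 = $2,166.38
Payback = $21,700 / $2,166.38 = 10 years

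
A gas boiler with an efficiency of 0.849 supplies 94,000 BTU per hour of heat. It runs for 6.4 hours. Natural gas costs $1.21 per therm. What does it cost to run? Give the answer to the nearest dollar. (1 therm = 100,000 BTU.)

Heat delivered = 94,000 BTU/h × 6.4 h = 601,600 BTU
Gas input = 601,600 / 0.849 = 708,598 BTU
= 708,598 / 100,000 = 7.086 therm
Cost = 7.086 × $1.21/therm = $8.57 ≈ $9

$9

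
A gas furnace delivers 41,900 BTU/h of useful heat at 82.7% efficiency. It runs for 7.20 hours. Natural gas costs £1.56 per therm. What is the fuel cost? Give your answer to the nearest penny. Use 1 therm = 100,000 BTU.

£5.69

Heat delivered = 41,900 BTU/h × 7.20 h = 301,680 BTU
Gas input = 301,680 / 0.827 = 364,788 BTU
= 364,788 / 100,000 = 3.648 therm
Cost = 3.648 × £1.56/therm = £5.69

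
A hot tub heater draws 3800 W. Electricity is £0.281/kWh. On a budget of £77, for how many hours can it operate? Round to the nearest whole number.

72 h

Energy budget = £77 / £0.281 per kWh = 274 kWh = 274,021 Wh
Runtime = 274,021 Wh / 3800 W = 72.11 h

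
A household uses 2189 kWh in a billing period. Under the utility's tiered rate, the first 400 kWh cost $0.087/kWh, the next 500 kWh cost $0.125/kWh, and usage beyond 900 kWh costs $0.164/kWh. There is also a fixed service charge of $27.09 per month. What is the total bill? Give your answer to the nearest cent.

$335.79

First 400 kWh × $0.087 = $34.80
Next 500 kWh × $0.125 = $62.50
Remaining 1289 kWh × $0.164 = $211.40
Energy charge = $308.70; + service $27.09 = $335.79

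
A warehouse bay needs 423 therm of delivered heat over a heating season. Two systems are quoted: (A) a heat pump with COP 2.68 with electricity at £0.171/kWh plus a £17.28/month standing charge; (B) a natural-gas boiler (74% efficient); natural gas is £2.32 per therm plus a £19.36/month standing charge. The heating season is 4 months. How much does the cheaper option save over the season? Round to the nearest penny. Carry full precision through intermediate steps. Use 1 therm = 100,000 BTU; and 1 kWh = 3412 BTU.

£543.45

Heat load = 423 therm × 100,000 = 42,300,000 BTU
Gas: input = 42,300,000 / 0.74 = 57,162,162 BTU = 571.6 therm → 571.6 × £2.32 = £1,326.16; + 4 × £19.36 standing = £1,403.60
Heat pump: 42,300,000 BTU / 3412 = 12,400 kWh heat; / 2.68 = 4,626 kWh in → × £0.171 = £791.03; + 4 × £17.28 standing = £860.15
Difference = |£1,403.60 − £860.15| = £543.45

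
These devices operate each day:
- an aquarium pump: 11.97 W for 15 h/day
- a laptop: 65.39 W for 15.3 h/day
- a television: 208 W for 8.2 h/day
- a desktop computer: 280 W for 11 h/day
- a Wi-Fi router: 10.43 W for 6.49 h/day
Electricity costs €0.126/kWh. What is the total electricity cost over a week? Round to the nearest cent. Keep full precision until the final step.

aquarium pump: 11.97 W × 15 h × 7 d = 1,257 Wh = 1.257 kWh
laptop: 65.39 W × 15.3 h × 7 d = 7,003 Wh = 7.003 kWh
television: 208 W × 8.2 h × 7 d = 11,939 Wh = 11.94 kWh
desktop computer: 280 W × 11 h × 7 d = 21,560 Wh = 21.56 kWh
Wi-Fi router: 10.43 W × 6.49 h × 7 d = 474 Wh = 0.4738 kWh
Total energy = 1.257 + 7.003 + 11.94 + 21.56 + 0.4738 = 42.23 kWh
Cost = 42.23 kWh × €0.126 = €5.32

€5.32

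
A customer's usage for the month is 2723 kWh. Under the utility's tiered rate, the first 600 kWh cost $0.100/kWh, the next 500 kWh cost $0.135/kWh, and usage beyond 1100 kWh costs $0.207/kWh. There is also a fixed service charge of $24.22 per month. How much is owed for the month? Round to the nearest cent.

First 600 kWh × $0.100 = $60.00
Next 500 kWh × $0.135 = $67.50
Remaining 1623 kWh × $0.207 = $335.96
Energy charge = $463.46; + service $24.22 = $487.68

$487.68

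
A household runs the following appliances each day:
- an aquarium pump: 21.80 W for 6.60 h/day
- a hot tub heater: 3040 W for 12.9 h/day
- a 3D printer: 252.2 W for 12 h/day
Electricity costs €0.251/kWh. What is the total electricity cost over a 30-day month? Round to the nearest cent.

€319.17

aquarium pump: 21.80 W × 6.60 h × 30 d = 4,316 Wh = 4.316 kWh
hot tub heater: 3040 W × 12.9 h × 30 d = 1,176,480 Wh = 1,176 kWh
3D printer: 252.2 W × 12 h × 30 d = 90,792 Wh = 90.79 kWh
Total energy = 4.316 + 1,176 + 90.79 = 1,272 kWh
Cost = 1,272 kWh × €0.251 = €319.17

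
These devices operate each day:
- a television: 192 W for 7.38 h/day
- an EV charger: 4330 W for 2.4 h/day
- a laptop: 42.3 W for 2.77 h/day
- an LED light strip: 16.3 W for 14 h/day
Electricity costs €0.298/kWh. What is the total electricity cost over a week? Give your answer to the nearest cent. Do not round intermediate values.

€25.35

television: 192 W × 7.38 h × 7 d = 9,919 Wh = 9.919 kWh
EV charger: 4330 W × 2.4 h × 7 d = 72,744 Wh = 72.74 kWh
laptop: 42.3 W × 2.77 h × 7 d = 820 Wh = 0.8202 kWh
LED light strip: 16.3 W × 14 h × 7 d = 1,597 Wh = 1.597 kWh
Total energy = 9.919 + 72.74 + 0.8202 + 1.597 = 85.08 kWh
Cost = 85.08 kWh × €0.298 = €25.35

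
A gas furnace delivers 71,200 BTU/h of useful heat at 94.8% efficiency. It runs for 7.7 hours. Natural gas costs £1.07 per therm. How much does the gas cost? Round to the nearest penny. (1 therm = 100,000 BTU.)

Heat delivered = 71,200 BTU/h × 7.7 h = 548,240 BTU
Gas input = 548,240 / 0.948 = 578,312 BTU
= 578,312 / 100,000 = 5.783 therm
Cost = 5.783 × £1.07/therm = £6.19

£6.19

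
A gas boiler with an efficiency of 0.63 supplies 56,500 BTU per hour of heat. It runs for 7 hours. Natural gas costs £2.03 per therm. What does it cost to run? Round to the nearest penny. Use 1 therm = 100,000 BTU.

£12.74

Heat delivered = 56,500 BTU/h × 7 h = 395,500 BTU
Gas input = 395,500 / 0.63 = 627,778 BTU
= 627,778 / 100,000 = 6.278 therm
Cost = 6.278 × £2.03/therm = £12.74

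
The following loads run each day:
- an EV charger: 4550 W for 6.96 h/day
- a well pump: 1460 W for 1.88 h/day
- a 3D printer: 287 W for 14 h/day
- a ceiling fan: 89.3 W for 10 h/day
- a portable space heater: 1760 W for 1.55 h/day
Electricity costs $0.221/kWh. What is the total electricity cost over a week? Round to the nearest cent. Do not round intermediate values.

EV charger: 4550 W × 6.96 h × 7 d = 221,676 Wh = 221.7 kWh
well pump: 1460 W × 1.88 h × 7 d = 19,214 Wh = 19.21 kWh
3D printer: 287 W × 14 h × 7 d = 28,126 Wh = 28.13 kWh
ceiling fan: 89.3 W × 10 h × 7 d = 6,251 Wh = 6.251 kWh
portable space heater: 1760 W × 1.55 h × 7 d = 19,096 Wh = 19.1 kWh
Total energy = 221.7 + 19.21 + 28.13 + 6.251 + 19.1 = 294.4 kWh
Cost = 294.4 kWh × $0.221 = $65.05

$65.05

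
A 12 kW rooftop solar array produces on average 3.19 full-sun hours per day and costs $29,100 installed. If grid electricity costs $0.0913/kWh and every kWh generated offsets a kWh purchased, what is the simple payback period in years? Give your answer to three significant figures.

22.8 years

Daily generation = 12 kW × 3.19 h = 38.28 kWh
Annual generation = 38.28 × 365 = 13972 kWh
Annual savings = 13972 × $0.0913 = $1,275.66
Payback = $29,100 / $1,275.66 = 22.8 years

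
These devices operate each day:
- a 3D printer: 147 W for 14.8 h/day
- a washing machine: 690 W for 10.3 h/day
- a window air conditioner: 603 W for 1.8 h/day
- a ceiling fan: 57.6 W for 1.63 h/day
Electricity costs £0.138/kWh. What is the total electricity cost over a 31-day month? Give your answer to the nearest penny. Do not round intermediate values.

£44.76

3D printer: 147 W × 14.8 h × 31 d = 67,444 Wh = 67.44 kWh
washing machine: 690 W × 10.3 h × 31 d = 220,317 Wh = 220.3 kWh
window air conditioner: 603 W × 1.8 h × 31 d = 33,647 Wh = 33.65 kWh
ceiling fan: 57.6 W × 1.63 h × 31 d = 2,911 Wh = 2.911 kWh
Total energy = 67.44 + 220.3 + 33.65 + 2.911 = 324.3 kWh
Cost = 324.3 kWh × £0.138 = £44.76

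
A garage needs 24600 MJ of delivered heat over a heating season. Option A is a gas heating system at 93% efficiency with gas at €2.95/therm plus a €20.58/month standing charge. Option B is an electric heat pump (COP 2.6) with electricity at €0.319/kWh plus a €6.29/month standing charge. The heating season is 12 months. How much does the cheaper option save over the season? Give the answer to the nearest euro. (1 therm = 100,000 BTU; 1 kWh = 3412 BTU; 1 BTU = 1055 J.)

€73

Heat load = 24600 MJ = 24,600,000,000 J / 1055 = 23,317,536 BTU
Gas: input = 23,317,536 / 0.93 = 25,072,619 BTU = 250.7 therm → 250.7 × €2.95 = €739.64; + 12 × €20.58 standing = €986.60
Heat pump: 23,317,536 BTU / 3412 = 6,834 kWh heat; / 2.6 = 2,628 kWh in → × €0.319 = €838.48; + 12 × €6.29 standing = €913.96
Difference = |€986.60 − €913.96| = €72.65 ≈ €73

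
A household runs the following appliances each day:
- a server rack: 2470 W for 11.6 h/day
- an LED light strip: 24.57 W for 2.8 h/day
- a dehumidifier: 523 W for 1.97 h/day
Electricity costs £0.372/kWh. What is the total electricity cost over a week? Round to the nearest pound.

server rack: 2470 W × 11.6 h × 7 d = 200,564 Wh = 200.6 kWh
LED light strip: 24.57 W × 2.8 h × 7 d = 482 Wh = 0.4816 kWh
dehumidifier: 523 W × 1.97 h × 7 d = 7,212 Wh = 7.212 kWh
Total energy = 200.6 + 0.4816 + 7.212 = 208.3 kWh
Cost = 208.3 kWh × £0.372 = £77.47 ≈ £77

£77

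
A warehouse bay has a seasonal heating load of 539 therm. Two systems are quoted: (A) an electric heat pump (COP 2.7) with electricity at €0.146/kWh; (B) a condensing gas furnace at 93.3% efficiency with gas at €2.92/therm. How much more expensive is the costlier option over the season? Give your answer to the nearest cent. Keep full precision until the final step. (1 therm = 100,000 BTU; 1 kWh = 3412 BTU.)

€832.68

Heat load = 539 therm × 100,000 = 53,900,000 BTU
Gas: input = 53,900,000 / 0.933 = 57,770,632 BTU = 577.7 therm → 577.7 × €2.92 = €1,686.90
Heat pump: 53,900,000 BTU / 3412 = 15,800 kWh heat; / 2.7 = 5,851 kWh in → × €0.146 = €854.22
Difference = |€1,686.90 − €854.22| = €832.68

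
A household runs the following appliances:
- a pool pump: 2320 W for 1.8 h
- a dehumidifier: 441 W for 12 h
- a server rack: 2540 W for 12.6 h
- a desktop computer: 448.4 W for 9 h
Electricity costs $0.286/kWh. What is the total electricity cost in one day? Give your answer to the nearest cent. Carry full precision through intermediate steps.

pool pump: 2320 W × 1.8 h = 4,176 Wh = 4.176 kWh
dehumidifier: 441 W × 12 h = 5,292 Wh = 5.292 kWh
server rack: 2540 W × 12.6 h = 32,004 Wh = 32 kWh
desktop computer: 448.4 W × 9 h = 4,036 Wh = 4.036 kWh
Total energy = 4.176 + 5.292 + 32 + 4.036 = 45.51 kWh
Cost = 45.51 kWh × $0.286 = $13.02

$13.02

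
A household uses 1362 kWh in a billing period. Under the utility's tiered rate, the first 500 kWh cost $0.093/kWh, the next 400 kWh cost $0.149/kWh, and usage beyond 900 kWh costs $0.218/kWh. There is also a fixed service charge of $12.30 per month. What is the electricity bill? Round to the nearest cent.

$219.12

First 500 kWh × $0.093 = $46.50
Next 400 kWh × $0.149 = $59.60
Remaining 462 kWh × $0.218 = $100.72
Energy charge = $206.82; + service $12.30 = $219.12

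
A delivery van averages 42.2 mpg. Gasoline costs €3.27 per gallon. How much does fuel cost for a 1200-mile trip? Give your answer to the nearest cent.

Fuel = 1200 mi / 42.2 mpg = 28.44 gal
Cost = 28.44 gal × €3.27/gal = €92.99

€92.99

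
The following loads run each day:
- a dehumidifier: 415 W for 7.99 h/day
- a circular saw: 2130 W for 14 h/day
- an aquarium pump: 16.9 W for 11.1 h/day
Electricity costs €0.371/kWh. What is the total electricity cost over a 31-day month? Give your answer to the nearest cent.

€383.25

dehumidifier: 415 W × 7.99 h × 31 d = 102,791 Wh = 102.8 kWh
circular saw: 2130 W × 14 h × 31 d = 924,420 Wh = 924.4 kWh
aquarium pump: 16.9 W × 11.1 h × 31 d = 5,815 Wh = 5.815 kWh
Total energy = 102.8 + 924.4 + 5.815 = 1,033 kWh
Cost = 1,033 kWh × €0.371 = €383.25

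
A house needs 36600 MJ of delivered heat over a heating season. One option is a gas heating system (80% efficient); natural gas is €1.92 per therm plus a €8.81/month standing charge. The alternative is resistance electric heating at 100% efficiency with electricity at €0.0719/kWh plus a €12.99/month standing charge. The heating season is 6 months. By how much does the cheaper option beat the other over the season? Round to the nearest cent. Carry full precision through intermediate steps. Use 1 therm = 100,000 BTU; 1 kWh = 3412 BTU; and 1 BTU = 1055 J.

€76.47

Heat load = 36600 MJ = 36,600,000,000 J / 1055 = 34,691,943 BTU
Gas: input = 34,691,943 / 0.80 = 43,364,929 BTU = 433.6 therm → 433.6 × €1.92 = €832.61; + 6 × €8.81 standing = €885.47
Electric: 34,691,943 BTU / 3412 = 10,170 kWh → × €0.0719 = €731.05; + 6 × €12.99 standing = €808.99
Difference = |€885.47 − €808.99| = €76.47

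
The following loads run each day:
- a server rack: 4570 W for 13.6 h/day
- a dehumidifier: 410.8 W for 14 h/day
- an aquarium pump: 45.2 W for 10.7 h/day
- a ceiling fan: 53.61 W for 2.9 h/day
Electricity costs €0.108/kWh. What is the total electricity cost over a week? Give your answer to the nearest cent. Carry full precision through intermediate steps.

€51.82

server rack: 4570 W × 13.6 h × 7 d = 435,064 Wh = 435.1 kWh
dehumidifier: 410.8 W × 14 h × 7 d = 40,258 Wh = 40.26 kWh
aquarium pump: 45.2 W × 10.7 h × 7 d = 3,385 Wh = 3.385 kWh
ceiling fan: 53.61 W × 2.9 h × 7 d = 1,088 Wh = 1.088 kWh
Total energy = 435.1 + 40.26 + 3.385 + 1.088 = 479.8 kWh
Cost = 479.8 kWh × €0.108 = €51.82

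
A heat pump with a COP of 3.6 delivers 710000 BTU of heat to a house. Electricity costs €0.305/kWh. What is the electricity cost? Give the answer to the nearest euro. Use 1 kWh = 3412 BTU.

€18

Heat delivered = 710,000 BTU / 3412 = 208.1 kWh
Electrical input = 208.1 kWh / 3.6 = 57.8 kWh
Cost = 57.8 × €0.305/kWh = €17.63 ≈ €18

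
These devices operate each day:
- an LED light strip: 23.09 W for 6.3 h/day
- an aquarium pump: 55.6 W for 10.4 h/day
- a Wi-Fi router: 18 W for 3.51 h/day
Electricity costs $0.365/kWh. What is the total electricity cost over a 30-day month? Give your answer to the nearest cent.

LED light strip: 23.09 W × 6.3 h × 30 d = 4,364 Wh = 4.364 kWh
aquarium pump: 55.6 W × 10.4 h × 30 d = 17,347 Wh = 17.35 kWh
Wi-Fi router: 18 W × 3.51 h × 30 d = 1,895 Wh = 1.895 kWh
Total energy = 4.364 + 17.35 + 1.895 = 23.61 kWh
Cost = 23.61 kWh × $0.365 = $8.62

$8.62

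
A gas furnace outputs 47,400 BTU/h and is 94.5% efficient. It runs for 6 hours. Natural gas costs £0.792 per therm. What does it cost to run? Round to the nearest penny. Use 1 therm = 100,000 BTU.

£2.38

Heat delivered = 47,400 BTU/h × 6 h = 284,400 BTU
Gas input = 284,400 / 0.945 = 300,952 BTU
= 300,952 / 100,000 = 3.01 therm
Cost = 3.01 × £0.792/therm = £2.38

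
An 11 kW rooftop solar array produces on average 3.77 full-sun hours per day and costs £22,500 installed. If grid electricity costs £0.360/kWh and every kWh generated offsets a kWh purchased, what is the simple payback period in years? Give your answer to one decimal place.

4.1 years

Daily generation = 11 kW × 3.77 h = 41.47 kWh
Annual generation = 41.47 × 365 = 15137 kWh
Annual savings = 15137 × £0.360 = £5,449.16
Payback = £22,500 / £5,449.16 = 4.13 years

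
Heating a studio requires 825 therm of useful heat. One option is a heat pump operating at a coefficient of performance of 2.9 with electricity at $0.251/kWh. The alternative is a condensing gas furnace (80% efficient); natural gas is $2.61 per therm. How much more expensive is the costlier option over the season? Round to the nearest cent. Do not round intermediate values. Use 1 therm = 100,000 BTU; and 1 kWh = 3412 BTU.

$598.80

Heat load = 825 therm × 100,000 = 82,500,000 BTU
Gas: input = 82,500,000 / 0.80 = 103,125,000 BTU = 1,031 therm → 1,031 × $2.61 = $2,691.56
Heat pump: 82,500,000 BTU / 3412 = 24,180 kWh heat; / 2.9 = 8,338 kWh in → × $0.251 = $2,092.77
Difference = |$2,691.56 − $2,092.77| = $598.80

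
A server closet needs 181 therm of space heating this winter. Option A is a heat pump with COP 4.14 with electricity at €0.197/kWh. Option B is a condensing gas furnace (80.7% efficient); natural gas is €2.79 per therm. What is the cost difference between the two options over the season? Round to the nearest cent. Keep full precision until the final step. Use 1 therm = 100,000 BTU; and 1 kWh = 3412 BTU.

€373.34

Heat load = 181 therm × 100,000 = 18,100,000 BTU
Gas: input = 18,100,000 / 0.807 = 22,428,748 BTU = 224.3 therm → 224.3 × €2.79 = €625.76
Heat pump: 18,100,000 BTU / 3412 = 5,305 kWh heat; / 4.14 = 1,281 kWh in → × €0.197 = €252.43
Difference = |€625.76 − €252.43| = €373.34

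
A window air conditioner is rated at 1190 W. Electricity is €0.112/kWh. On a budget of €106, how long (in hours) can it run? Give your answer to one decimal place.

795.3 h

Energy budget = €106 / €0.112 per kWh = 946.4 kWh = 946,429 Wh
Runtime = 946,429 Wh / 1190 W = 795.3 h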